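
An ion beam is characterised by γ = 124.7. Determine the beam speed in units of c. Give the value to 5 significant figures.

β = √(1 − 1/γ²) = √(1 − 1/124.7²) = √(0.9999357) = 0.99997

β ≈ 0.99997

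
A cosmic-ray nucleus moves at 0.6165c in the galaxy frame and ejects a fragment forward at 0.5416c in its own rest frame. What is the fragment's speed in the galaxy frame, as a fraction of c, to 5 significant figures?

Compose boost 2: (0.5416 + 0.6165)/(1 + 0.5416×0.6165) = 1.1581/1.333896 = 0.86821

u ≈ 0.86821c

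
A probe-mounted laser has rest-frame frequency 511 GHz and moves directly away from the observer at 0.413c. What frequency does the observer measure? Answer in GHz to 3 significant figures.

f_obs ≈ 329 GHz

Relativistic Doppler: f_obs = f_src √((1−β)/(1+β))
= 511 × √(0.58700/1.4130) = 511 × 0.64454 = 329 GHz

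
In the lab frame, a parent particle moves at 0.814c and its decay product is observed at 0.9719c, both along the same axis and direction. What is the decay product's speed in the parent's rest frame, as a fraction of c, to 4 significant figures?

u' ≈ 0.7560c

Inverse velocity addition: u' = (u − v)/(1 − uv/c²)
= (0.9719 − 0.814)/(1 − 0.9719×0.814) = 0.1579/0.208873 = 0.7560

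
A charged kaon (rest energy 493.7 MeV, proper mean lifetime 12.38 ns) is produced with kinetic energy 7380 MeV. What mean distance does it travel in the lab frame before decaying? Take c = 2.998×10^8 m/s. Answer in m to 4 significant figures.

d ≈ 59.08 m

γ = 1 + K/(m₀c²) = 1 + 7380/493.7 = 15.9483
β = √(1 − 1/γ²) = 0.998032
Dilated lifetime: γτ₀ = 15.9483 × 12.38 ns = 197.441 ns
d = βc·γτ₀ = 0.998032 × (2.998×10^8 m/s) × 1.97441×10^-7 s = 59.08 m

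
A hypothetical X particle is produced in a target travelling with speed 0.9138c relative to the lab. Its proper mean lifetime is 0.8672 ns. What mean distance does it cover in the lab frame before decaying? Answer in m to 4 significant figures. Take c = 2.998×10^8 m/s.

d ≈ 0.5849 m

γ = 1/√(1 − 0.9138²) = 2.46206
Dilated lifetime: Δt = γτ₀ = 2.46206 × 0.8672 ns = 2.13510 ns
d = vΔt = 0.9138c × 2.13510 ns = 2.73957×10^8 m/s × 2.13510×10^-9 s = 0.5849 m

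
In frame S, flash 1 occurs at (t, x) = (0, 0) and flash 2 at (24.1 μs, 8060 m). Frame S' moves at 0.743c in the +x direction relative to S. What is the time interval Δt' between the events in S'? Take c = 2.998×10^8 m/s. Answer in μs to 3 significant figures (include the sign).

Δt' ≈ 6.16 μs

γ = 1/√(1 − 0.743²) = 1.4941
Δt' = γ(Δt − vΔx/c²) = 1.4941 × (24.1 μs − 0.743×8060 m / (2.998×10^8 m/s))
= 1.4941 × (4.1247 μs) = 6.16 μs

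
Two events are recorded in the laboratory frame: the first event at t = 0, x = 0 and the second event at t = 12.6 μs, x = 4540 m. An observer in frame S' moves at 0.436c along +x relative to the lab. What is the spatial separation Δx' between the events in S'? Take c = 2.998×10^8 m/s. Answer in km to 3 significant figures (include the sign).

Δx' ≈ 3.21 km

γ = 1/√(1 − 0.436²) = 1.1112
Δx' = γ(Δx − vΔt) = 1.1112 × (4540 m − 0.436×(2.998×10^8 m/s)×12.6×10^-6 s)
= 1.1112 × (2893.0 m) = 3.21 km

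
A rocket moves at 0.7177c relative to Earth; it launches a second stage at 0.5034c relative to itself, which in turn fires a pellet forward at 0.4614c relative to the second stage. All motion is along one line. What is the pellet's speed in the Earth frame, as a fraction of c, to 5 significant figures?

u ≈ 0.96077c

Compose boost 2: (0.5034 + 0.7177)/(1 + 0.5034×0.7177) = 1.2211/1.361290 = 0.8970167
Compose boost 3: (0.4614 + 0.8970167)/(1 + 0.4614×0.8970167) = 1.358417/1.413883 = 0.96077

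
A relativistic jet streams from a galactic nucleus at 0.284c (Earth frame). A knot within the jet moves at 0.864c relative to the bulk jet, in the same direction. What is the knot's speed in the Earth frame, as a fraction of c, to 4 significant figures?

u ≈ 0.9218c

Relativistic velocity addition: u = (u' + v)/(1 + u'v/c²)
= (0.864 + 0.284)/(1 + 0.864×0.284) = 1.148/1.24538 = 0.9218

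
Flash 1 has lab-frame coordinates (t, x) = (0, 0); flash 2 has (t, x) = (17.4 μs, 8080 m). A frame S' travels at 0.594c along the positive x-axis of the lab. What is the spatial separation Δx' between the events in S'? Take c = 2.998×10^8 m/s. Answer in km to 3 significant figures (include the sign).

Δx' ≈ 6.19 km

γ = 1/√(1 − 0.594²) = 1.2431
Δx' = γ(Δx − vΔt) = 1.2431 × (8080 m − 0.594×(2.998×10^8 m/s)×17.4×10^-6 s)
= 1.2431 × (4981.4 m) = 6.19 km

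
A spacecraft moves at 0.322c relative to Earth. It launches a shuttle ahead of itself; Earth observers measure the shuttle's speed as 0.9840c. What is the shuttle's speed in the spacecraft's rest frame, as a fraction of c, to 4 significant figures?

Inverse velocity addition: u' = (u − v)/(1 − uv/c²)
= (0.9840 − 0.322)/(1 − 0.9840×0.322) = 0.6620/0.683152 = 0.9690

u' ≈ 0.9690c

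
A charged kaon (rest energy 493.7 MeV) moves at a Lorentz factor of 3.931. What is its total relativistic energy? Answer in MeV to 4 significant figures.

γ = 3.931 (given)
E = γm₀c² = 3.931 × 493.7 MeV = 1941 MeV

E ≈ 1941 MeV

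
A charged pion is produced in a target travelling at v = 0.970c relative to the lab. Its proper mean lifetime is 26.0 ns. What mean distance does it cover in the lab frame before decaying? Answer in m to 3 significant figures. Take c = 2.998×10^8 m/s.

d ≈ 31.1 m

γ = 1/√(1 − 0.970²) = 4.1135
Dilated lifetime: Δt = γτ₀ = 4.1135 × 26.0 ns = 106.95 ns
d = vΔt = 0.970c × 106.95 ns = 2.9081×10^8 m/s × 1.0695×10^-7 s = 31.1 m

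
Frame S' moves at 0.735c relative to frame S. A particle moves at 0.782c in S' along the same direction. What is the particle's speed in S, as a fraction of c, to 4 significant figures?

Relativistic velocity addition: u = (u' + v)/(1 + u'v/c²)
= (0.782 + 0.735)/(1 + 0.782×0.735) = 1.517/1.57477 = 0.9633

u ≈ 0.9633c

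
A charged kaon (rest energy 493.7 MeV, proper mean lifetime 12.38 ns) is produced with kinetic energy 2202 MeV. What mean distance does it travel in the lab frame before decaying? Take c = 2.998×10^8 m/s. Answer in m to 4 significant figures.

d ≈ 19.92 m

γ = 1 + K/(m₀c²) = 1 + 2202/493.7 = 5.46020
β = √(1 − 1/γ²) = 0.983086
Dilated lifetime: γτ₀ = 5.46020 × 12.38 ns = 67.5973 ns
d = βc·γτ₀ = 0.983086 × (2.998×10^8 m/s) × 6.75973×10^-8 s = 19.92 m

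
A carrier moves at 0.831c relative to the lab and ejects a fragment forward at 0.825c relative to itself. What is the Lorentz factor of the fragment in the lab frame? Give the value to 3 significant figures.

u_lab = (0.825 + 0.831)/(1 + 0.825×0.831) = 1.656/1.68558 = 0.982454
γ = 1/√(1 − 0.982454²) = 5.36

γ ≈ 5.36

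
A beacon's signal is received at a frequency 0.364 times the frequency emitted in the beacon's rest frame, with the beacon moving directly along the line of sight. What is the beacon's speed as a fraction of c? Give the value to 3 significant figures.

β ≈ 0.766

f_obs/f_src = √((1−β)/(1+β)) = 0.364  ⇒  (1−β)/(1+β) = 0.13250
β = |1 − D²|/(1 + D²) = |1 − 0.13250|/(1 + 0.13250) = 0.766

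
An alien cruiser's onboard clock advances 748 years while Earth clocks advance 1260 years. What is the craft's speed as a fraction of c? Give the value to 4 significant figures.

β ≈ 0.8047

γ = Δt/τ₀ = 1260/748 = 1.68449
β = √(1 − 1/γ²) = √(1 − 1/1.68449²) = 0.8047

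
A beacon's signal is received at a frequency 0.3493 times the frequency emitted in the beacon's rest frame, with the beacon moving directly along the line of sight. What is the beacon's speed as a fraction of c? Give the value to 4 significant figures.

β ≈ 0.7825

f_obs/f_src = √((1−β)/(1+β)) = 0.3493  ⇒  (1−β)/(1+β) = 0.122010
β = |1 − D²|/(1 + D²) = |1 − 0.122010|/(1 + 0.122010) = 0.7825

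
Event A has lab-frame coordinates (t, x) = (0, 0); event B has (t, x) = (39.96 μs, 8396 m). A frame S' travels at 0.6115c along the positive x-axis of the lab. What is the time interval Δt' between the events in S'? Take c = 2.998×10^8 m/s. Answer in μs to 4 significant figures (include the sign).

γ = 1/√(1 − 0.6115²) = 1.26383
Δt' = γ(Δt − vΔx/c²) = 1.26383 × (39.96 μs − 0.6115×8396 m / (2.998×10^8 m/s))
= 1.26383 × (22.8347 μs) = 28.86 μs

Δt' ≈ 28.86 μs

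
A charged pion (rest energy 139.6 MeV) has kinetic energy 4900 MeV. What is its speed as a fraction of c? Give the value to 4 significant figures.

β ≈ 0.9996

γ = 1 + K/(m₀c²) = 1 + 4900/139.6 = 36.1003
β = √(1 − 1/γ²) = 0.9996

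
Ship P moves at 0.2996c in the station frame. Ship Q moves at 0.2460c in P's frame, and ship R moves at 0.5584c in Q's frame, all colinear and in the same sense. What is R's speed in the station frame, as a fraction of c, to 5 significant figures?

u ≈ 0.83081c

Compose boost 2: (0.2460 + 0.2996)/(1 + 0.2460×0.2996) = 0.54560/1.073702 = 0.5081486
Compose boost 3: (0.5584 + 0.5081486)/(1 + 0.5584×0.5081486) = 1.066549/1.283750 = 0.83081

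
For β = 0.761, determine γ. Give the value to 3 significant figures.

γ ≈ 1.54

γ = 1/√(1 − β²) = 1/√(1 − 0.761²) = 1/√(0.42088) = 1.54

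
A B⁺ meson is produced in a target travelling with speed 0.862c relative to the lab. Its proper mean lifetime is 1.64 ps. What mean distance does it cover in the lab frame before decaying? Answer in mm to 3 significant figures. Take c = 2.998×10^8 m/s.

γ = 1/√(1 − 0.862²) = 1.9727
Dilated lifetime: Δt = γτ₀ = 1.9727 × 1.64 ps = 3.2353 ps
d = vΔt = 0.862c × 3.2353 ps = 2.5843×10^8 m/s × 3.2353×10^-12 s = 0.836 mm

d ≈ 0.836 mm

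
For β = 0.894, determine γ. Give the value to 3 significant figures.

γ ≈ 2.23

γ = 1/√(1 − β²) = 1/√(1 − 0.894²) = 1/√(0.20076) = 2.23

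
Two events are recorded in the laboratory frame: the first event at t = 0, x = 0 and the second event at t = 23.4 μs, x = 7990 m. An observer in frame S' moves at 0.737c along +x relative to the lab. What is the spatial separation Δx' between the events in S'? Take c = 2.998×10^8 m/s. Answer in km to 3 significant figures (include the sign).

Δx' ≈ 4.17 km

γ = 1/√(1 − 0.737²) = 1.4795
Δx' = γ(Δx − vΔt) = 1.4795 × (7990 m − 0.737×(2.998×10^8 m/s)×23.4×10^-6 s)
= 1.4795 × (2819.7 m) = 4.17 km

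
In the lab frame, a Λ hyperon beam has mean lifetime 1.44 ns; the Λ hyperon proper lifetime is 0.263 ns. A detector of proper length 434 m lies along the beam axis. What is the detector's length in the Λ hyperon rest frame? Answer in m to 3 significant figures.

Time dilation ⇒ γ = Δt/τ₀ = 1.44/0.263 = 5.4753
Length contraction: L = L₀/γ = 434/5.4753 = 79.3 m

L ≈ 79.3 m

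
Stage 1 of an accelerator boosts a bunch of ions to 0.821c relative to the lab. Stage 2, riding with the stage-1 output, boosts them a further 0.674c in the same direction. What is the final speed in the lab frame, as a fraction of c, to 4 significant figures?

u ≈ 0.9624c

Compose boost 2: (0.674 + 0.821)/(1 + 0.674×0.821) = 1.495/1.55335 = 0.9624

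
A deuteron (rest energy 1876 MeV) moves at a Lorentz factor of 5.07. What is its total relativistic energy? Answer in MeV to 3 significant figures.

E ≈ 9510 MeV

γ = 5.07 (given)
E = γm₀c² = 5.07 × 1876 MeV = 9510 MeV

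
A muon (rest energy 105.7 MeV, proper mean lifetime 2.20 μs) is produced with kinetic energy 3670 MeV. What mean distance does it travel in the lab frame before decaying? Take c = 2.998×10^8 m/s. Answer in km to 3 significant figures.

d ≈ 23.6 km

γ = 1 + K/(m₀c²) = 1 + 3670/105.7 = 35.721
β = √(1 − 1/γ²) = 0.99961
Dilated lifetime: γτ₀ = 35.721 × 2.20 μs = 78.586 μs
d = βc·γτ₀ = 0.99961 × (2.998×10^8 m/s) × 7.8586×10^-5 s = 23.6 km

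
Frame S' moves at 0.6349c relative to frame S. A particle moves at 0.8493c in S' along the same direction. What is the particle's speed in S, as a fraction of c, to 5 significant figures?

u ≈ 0.96425c

Relativistic velocity addition: u = (u' + v)/(1 + u'v/c²)
= (0.8493 + 0.6349)/(1 + 0.8493×0.6349) = 1.4842/1.539221 = 0.96425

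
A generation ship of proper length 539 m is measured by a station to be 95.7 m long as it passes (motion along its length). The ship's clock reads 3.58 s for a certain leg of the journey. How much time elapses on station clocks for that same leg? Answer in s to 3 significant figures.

Length contraction ⇒ γ = L₀/L = 539/95.7 = 5.6322
Time dilation: Δt = γτ₀ = 5.6322 × 3.58 s = 20.2 s

Δt ≈ 20.2 s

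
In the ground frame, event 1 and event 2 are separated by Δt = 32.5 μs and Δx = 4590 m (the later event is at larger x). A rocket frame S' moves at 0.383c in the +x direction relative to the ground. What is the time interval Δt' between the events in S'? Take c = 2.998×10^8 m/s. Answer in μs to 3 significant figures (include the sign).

Δt' ≈ 28.8 μs

γ = 1/√(1 − 0.383²) = 1.0825
Δt' = γ(Δt − vΔx/c²) = 1.0825 × (32.5 μs − 0.383×4590 m / (2.998×10^8 m/s))
= 1.0825 × (26.636 μs) = 28.8 μs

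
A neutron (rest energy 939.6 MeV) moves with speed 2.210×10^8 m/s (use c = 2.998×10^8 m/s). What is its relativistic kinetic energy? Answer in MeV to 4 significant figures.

β = v/c = 2.210×10^8 / 2.998×10^8 = 0.737158
γ = 1/√(1 − 0.737158²) = 1.47990
K = (γ − 1)m₀c² = (1.47990 − 1) × 939.6 MeV = 0.479902 × 939.6 MeV = 450.9 MeV

K ≈ 450.9 MeV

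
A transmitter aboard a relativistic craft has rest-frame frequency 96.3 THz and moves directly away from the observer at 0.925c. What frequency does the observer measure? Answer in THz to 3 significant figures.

Relativistic Doppler: f_obs = f_src √((1−β)/(1+β))
= 96.3 × √(0.075000/1.9250) = 96.3 × 0.19739 = 19.0 THz

f_obs ≈ 19.0 THz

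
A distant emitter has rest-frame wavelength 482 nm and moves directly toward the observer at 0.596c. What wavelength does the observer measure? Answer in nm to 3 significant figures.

Relativistic Doppler: λ_obs = λ_src √((1−β)/(1+β))
= 482 × √(0.40400/1.5960) = 482 × 0.50312 = 243 nm

λ_obs ≈ 243 nm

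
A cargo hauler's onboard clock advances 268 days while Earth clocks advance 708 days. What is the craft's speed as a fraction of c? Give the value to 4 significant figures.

β ≈ 0.9256

γ = Δt/τ₀ = 708/268 = 2.64179
β = √(1 − 1/γ²) = √(1 − 1/2.64179²) = 0.9256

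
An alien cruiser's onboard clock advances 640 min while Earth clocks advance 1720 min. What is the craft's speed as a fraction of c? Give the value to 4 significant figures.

γ = Δt/τ₀ = 1720/640 = 2.68750
β = √(1 − 1/γ²) = √(1 − 1/2.68750²) = 0.9282

β ≈ 0.9282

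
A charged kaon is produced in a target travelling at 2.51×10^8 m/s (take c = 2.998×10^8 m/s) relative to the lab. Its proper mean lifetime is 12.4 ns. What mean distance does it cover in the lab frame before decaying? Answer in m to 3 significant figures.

β = v/c = 2.51×10^8 / 2.998×10^8 = 0.83722
γ = 1/√(1 − 0.83722²) = 1.8286
Dilated lifetime: Δt = γτ₀ = 1.8286 × 12.4 ns = 22.675 ns
d = vΔt = 0.83722c × 22.675 ns = 2.5100×10^8 m/s × 2.2675×10^-8 s = 5.69 m

d ≈ 5.69 m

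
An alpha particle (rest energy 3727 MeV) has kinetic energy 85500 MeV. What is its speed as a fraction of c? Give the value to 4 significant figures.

γ = 1 + K/(m₀c²) = 1 + 85500/3727 = 23.9407
β = √(1 − 1/γ²) = 0.9991

β ≈ 0.9991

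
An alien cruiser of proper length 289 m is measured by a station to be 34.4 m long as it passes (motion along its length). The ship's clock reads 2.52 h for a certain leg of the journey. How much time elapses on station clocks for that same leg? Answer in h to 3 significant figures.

Δt ≈ 21.2 h

Length contraction ⇒ γ = L₀/L = 289/34.4 = 8.4012
Time dilation: Δt = γτ₀ = 8.4012 × 2.52 h = 21.2 h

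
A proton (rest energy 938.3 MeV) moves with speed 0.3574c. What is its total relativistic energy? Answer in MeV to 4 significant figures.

γ = 1/√(1 − 0.3574²) = 1.07072
E = γm₀c² = 1.07072 × 938.3 MeV = 1005 MeV

E ≈ 1005 MeV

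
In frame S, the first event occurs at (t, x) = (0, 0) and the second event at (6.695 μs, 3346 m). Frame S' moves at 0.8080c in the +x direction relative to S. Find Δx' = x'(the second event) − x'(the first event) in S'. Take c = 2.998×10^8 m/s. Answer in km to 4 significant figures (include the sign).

γ = 1/√(1 − 0.8080²) = 1.69727
Δx' = γ(Δx − vΔt) = 1.69727 × (3346 m − 0.8080×(2.998×10^8 m/s)×6.695×10^-6 s)
= 1.69727 × (1724.21 m) = 2.926 km

Δx' ≈ 2.926 km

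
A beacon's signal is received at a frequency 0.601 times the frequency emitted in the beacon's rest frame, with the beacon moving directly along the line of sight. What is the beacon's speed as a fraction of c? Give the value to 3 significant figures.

f_obs/f_src = √((1−β)/(1+β)) = 0.601  ⇒  (1−β)/(1+β) = 0.36120
β = |1 − D²|/(1 + D²) = |1 − 0.36120|/(1 + 0.36120) = 0.469

β ≈ 0.469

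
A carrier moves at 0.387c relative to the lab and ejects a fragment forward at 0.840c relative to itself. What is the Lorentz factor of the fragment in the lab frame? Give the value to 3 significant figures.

u_lab = (0.840 + 0.387)/(1 + 0.840×0.387) = 1.227/1.32508 = 0.925982
γ = 1/√(1 − 0.925982²) = 2.65

γ ≈ 2.65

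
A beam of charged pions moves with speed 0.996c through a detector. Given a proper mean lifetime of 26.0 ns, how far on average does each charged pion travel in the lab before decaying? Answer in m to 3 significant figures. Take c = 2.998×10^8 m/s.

d ≈ 86.9 m

γ = 1/√(1 − 0.996²) = 11.192
Dilated lifetime: Δt = γτ₀ = 11.192 × 26.0 ns = 290.98 ns
d = vΔt = 0.996c × 290.98 ns = 2.9860×10^8 m/s × 2.9098×10^-7 s = 86.9 m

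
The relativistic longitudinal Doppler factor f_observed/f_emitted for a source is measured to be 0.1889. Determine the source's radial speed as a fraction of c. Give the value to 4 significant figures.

f_obs/f_src = √((1−β)/(1+β)) = 0.1889  ⇒  (1−β)/(1+β) = 0.0356832
β = |1 − D²|/(1 + D²) = |1 − 0.0356832|/(1 + 0.0356832) = 0.9311

β ≈ 0.9311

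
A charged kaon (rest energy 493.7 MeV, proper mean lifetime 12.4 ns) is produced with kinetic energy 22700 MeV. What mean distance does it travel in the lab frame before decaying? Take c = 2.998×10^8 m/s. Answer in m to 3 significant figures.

γ = 1 + K/(m₀c²) = 1 + 22700/493.7 = 46.979
β = √(1 − 1/γ²) = 0.99977
Dilated lifetime: γτ₀ = 46.979 × 12.4 ns = 582.54 ns
d = βc·γτ₀ = 0.99977 × (2.998×10^8 m/s) × 5.8254×10^-7 s = 175 m

d ≈ 175 m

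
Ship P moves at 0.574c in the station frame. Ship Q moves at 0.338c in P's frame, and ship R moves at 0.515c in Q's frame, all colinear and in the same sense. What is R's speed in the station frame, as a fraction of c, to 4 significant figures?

u ≈ 0.9178c

Compose boost 2: (0.338 + 0.574)/(1 + 0.338×0.574) = 0.9120/1.19401 = 0.763811
Compose boost 3: (0.515 + 0.763811)/(1 + 0.515×0.763811) = 1.27881/1.39336 = 0.9178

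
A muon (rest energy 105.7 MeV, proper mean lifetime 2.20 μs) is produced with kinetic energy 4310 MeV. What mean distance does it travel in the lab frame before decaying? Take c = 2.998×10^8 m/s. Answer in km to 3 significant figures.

d ≈ 27.5 km

γ = 1 + K/(m₀c²) = 1 + 4310/105.7 = 41.776
β = √(1 − 1/γ²) = 0.99971
Dilated lifetime: γτ₀ = 41.776 × 2.20 μs = 91.907 μs
d = βc·γτ₀ = 0.99971 × (2.998×10^8 m/s) × 9.1907×10^-5 s = 27.5 km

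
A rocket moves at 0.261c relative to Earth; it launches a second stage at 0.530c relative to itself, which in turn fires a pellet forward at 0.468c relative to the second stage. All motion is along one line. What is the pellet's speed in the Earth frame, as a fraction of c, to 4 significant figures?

u ≈ 0.8775c

Compose boost 2: (0.530 + 0.261)/(1 + 0.530×0.261) = 0.7910/1.13833 = 0.694878
Compose boost 3: (0.468 + 0.694878)/(1 + 0.468×0.694878) = 1.16288/1.32520 = 0.8775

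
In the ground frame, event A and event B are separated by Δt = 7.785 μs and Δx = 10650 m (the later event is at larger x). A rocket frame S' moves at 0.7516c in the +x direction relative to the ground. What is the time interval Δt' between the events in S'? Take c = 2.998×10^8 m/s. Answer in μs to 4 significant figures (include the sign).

γ = 1/√(1 − 0.7516²) = 1.51603
Δt' = γ(Δt − vΔx/c²) = 1.51603 × (7.785 μs − 0.7516×10650 m / (2.998×10^8 m/s))
= 1.51603 × (-18.9146 μs) = -28.68 μs

Δt' ≈ -28.68 μs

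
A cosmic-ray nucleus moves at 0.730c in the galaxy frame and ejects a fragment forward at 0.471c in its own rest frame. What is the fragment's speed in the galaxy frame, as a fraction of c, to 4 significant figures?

u ≈ 0.8937c

Compose boost 2: (0.471 + 0.730)/(1 + 0.471×0.730) = 1.201/1.34383 = 0.8937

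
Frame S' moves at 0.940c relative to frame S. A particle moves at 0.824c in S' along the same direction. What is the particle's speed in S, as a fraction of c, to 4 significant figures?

u ≈ 0.9940c

Relativistic velocity addition: u = (u' + v)/(1 + u'v/c²)
= (0.824 + 0.940)/(1 + 0.824×0.940) = 1.764/1.77456 = 0.9940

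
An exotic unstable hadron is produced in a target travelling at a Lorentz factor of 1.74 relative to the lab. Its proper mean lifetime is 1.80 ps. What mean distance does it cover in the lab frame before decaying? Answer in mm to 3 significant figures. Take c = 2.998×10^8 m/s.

d ≈ 0.768 mm

β = √(1 − 1/γ²) = √(1 − 1/1.74²) = 0.81836
Dilated lifetime: Δt = γτ₀ = 1.74 × 1.80 ps = 3.1320 ps
d = vΔt = 0.81836c × 3.1320 ps = 2.4534×10^8 m/s × 3.1320×10^-12 s = 0.768 mm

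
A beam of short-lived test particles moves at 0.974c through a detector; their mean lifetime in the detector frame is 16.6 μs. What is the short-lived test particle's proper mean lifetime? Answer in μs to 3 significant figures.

γ = 1/√(1 − 0.974²) = 4.4141
Proper time: τ₀ = Δt/γ = 16.6/4.4141 = 3.76 μs

τ₀ ≈ 3.76 μs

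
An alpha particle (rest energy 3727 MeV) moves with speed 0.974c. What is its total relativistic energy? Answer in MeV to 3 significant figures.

E ≈ 16500 MeV

γ = 1/√(1 − 0.974²) = 4.4141
E = γm₀c² = 4.4141 × 3727 MeV = 16500 MeV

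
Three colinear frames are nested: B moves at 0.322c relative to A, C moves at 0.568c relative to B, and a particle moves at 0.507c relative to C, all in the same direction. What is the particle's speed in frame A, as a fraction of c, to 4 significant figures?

Compose boost 2: (0.568 + 0.322)/(1 + 0.568×0.322) = 0.8900/1.18290 = 0.752391
Compose boost 3: (0.507 + 0.752391)/(1 + 0.507×0.752391) = 1.25939/1.38146 = 0.9116

u ≈ 0.9116c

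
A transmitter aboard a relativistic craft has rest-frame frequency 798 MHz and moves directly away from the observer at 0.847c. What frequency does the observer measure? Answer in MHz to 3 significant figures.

f_obs ≈ 230 MHz

Relativistic Doppler: f_obs = f_src √((1−β)/(1+β))
= 798 × √(0.15300/1.8470) = 798 × 0.28781 = 230 MHz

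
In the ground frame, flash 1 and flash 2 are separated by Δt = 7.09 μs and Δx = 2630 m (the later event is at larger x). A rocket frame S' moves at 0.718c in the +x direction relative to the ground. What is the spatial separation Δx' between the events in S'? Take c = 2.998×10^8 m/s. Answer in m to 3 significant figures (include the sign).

Δx' ≈ 1590 m

γ = 1/√(1 − 0.718²) = 1.4367
Δx' = γ(Δx − vΔt) = 1.4367 × (2630 m − 0.718×(2.998×10^8 m/s)×7.09×10^-6 s)
= 1.4367 × (1103.8 m) = 1590 m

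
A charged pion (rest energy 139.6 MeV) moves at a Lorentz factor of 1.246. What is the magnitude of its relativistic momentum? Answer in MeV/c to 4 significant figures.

β = √(1 − 1/γ²) = √(1 − 1/1.246²) = 0.596560
p = γβm₀c = 1.246 × 0.596560 × 139.6 MeV/c = 103.8 MeV/c

p ≈ 103.8 MeV/c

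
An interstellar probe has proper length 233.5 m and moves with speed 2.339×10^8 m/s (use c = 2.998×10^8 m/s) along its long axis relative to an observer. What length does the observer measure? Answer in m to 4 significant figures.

L ≈ 146.1 m

β = v/c = 2.339×10^8 / 2.998×10^8 = 0.780187
γ = 1/√(1 − 0.780187²) = 1.59860
Length contraction: L = L₀/γ = 233.5/1.59860 = 146.1 m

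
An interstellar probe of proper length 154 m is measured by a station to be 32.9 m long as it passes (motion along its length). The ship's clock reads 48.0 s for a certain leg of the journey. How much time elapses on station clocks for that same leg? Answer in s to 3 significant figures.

Length contraction ⇒ γ = L₀/L = 154/32.9 = 4.6809
Time dilation: Δt = γτ₀ = 4.6809 × 48.0 s = 225 s

Δt ≈ 225 s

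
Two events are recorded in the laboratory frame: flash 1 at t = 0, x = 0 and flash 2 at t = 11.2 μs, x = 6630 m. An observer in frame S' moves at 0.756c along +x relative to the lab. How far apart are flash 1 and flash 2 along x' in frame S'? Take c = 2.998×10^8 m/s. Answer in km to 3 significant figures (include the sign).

γ = 1/√(1 − 0.756²) = 1.5277
Δx' = γ(Δx − vΔt) = 1.5277 × (6630 m − 0.756×(2.998×10^8 m/s)×11.2×10^-6 s)
= 1.5277 × (4091.5 m) = 6.25 km

Δx' ≈ 6.25 km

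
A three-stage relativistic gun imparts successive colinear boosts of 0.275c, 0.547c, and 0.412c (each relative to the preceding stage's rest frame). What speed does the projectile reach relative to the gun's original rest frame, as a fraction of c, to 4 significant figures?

Compose boost 2: (0.547 + 0.275)/(1 + 0.547×0.275) = 0.8220/1.15043 = 0.714519
Compose boost 3: (0.412 + 0.714519)/(1 + 0.412×0.714519) = 1.12652/1.29438 = 0.8703

u ≈ 0.8703c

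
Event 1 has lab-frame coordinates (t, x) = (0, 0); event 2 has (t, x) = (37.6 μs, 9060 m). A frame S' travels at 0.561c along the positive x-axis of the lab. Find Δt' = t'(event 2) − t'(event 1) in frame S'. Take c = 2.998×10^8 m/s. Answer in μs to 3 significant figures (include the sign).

γ = 1/√(1 − 0.561²) = 1.2080
Δt' = γ(Δt − vΔx/c²) = 1.2080 × (37.6 μs − 0.561×9060 m / (2.998×10^8 m/s))
= 1.2080 × (20.646 μs) = 24.9 μs

Δt' ≈ 24.9 μs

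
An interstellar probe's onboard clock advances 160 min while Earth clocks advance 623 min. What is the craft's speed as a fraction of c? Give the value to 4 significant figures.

β ≈ 0.9665

γ = Δt/τ₀ = 623/160 = 3.89375
β = √(1 − 1/γ²) = √(1 − 1/3.89375²) = 0.9665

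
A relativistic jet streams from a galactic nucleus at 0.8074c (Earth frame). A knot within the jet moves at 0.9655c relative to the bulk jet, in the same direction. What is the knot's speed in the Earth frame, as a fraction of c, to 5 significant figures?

u ≈ 0.99627c

Relativistic velocity addition: u = (u' + v)/(1 + u'v/c²)
= (0.9655 + 0.8074)/(1 + 0.9655×0.8074) = 1.7729/1.779545 = 0.99627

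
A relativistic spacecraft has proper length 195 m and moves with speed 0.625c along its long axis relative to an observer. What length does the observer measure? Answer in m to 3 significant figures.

γ = 1/√(1 − 0.625²) = 1.2810
Length contraction: L = L₀/γ = 195/1.2810 = 152 m

L ≈ 152 m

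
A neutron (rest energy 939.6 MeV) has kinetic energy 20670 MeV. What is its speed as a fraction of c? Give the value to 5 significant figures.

γ = 1 + K/(m₀c²) = 1 + 20670/939.6 = 22.99872
β = √(1 − 1/γ²) = 0.99905

β ≈ 0.99905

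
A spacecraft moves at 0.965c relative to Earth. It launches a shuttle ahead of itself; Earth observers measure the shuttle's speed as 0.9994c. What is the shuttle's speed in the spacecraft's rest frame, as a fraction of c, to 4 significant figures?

Inverse velocity addition: u' = (u − v)/(1 − uv/c²)
= (0.9994 − 0.965)/(1 − 0.9994×0.965) = 0.03440/0.0355790 = 0.9669

u' ≈ 0.9669c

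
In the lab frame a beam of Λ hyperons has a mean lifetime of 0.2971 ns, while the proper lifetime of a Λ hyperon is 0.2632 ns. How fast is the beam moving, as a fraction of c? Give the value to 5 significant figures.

γ = Δt/τ₀ = 0.2971/0.2632 = 1.128799
β = √(1 − 1/γ²) = √(1 − 1/1.128799²) = 0.46388

β ≈ 0.46388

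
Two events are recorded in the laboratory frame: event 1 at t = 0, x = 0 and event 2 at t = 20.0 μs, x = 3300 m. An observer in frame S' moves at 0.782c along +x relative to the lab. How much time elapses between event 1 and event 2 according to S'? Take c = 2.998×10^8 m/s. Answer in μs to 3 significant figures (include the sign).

Δt' ≈ 18.3 μs

γ = 1/√(1 − 0.782²) = 1.6044
Δt' = γ(Δt − vΔx/c²) = 1.6044 × (20.0 μs − 0.782×3300 m / (2.998×10^8 m/s))
= 1.6044 × (11.392 μs) = 18.3 μs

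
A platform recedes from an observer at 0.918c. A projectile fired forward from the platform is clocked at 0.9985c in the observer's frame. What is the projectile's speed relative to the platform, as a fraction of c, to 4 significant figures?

u' ≈ 0.9655c

Inverse velocity addition: u' = (u − v)/(1 − uv/c²)
= (0.9985 − 0.918)/(1 − 0.9985×0.918) = 0.08050/0.0833770 = 0.9655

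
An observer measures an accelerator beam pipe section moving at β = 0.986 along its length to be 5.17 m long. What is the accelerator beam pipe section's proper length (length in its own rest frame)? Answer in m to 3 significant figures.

L₀ ≈ 31.0 m

γ = 1/√(1 − 0.986²) = 5.9972
L₀ = γL = 5.9972 × 5.17 = 31.0 m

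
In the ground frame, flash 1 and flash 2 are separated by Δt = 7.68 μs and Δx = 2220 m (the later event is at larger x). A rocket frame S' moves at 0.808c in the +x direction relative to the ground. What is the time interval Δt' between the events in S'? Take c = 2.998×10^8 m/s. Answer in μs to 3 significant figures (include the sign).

Δt' ≈ 2.88 μs

γ = 1/√(1 − 0.808²) = 1.6973
Δt' = γ(Δt − vΔx/c²) = 1.6973 × (7.68 μs − 0.808×2220 m / (2.998×10^8 m/s))
= 1.6973 × (1.6968 μs) = 2.88 μs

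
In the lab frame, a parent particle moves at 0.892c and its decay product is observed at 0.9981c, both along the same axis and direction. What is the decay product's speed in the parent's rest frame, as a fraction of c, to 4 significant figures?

Inverse velocity addition: u' = (u − v)/(1 − uv/c²)
= (0.9981 − 0.892)/(1 − 0.9981×0.892) = 0.1061/0.109695 = 0.9672

u' ≈ 0.9672c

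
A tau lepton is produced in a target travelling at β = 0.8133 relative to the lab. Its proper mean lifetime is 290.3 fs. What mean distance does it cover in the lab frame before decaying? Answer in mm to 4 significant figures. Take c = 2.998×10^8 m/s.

d ≈ 0.1217 mm

γ = 1/√(1 − 0.8133²) = 1.71867
Dilated lifetime: Δt = γτ₀ = 1.71867 × 290.3 fs = 498.930 fs
d = vΔt = 0.8133c × 498.930 fs = 2.43827×10^8 m/s × 4.98930×10^-13 s = 0.1217 mm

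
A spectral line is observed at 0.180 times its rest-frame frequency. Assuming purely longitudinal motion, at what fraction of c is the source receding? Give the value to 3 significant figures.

f_obs/f_src = √((1−β)/(1+β)) = 0.180  ⇒  (1−β)/(1+β) = 0.032400
β = |1 − D²|/(1 + D²) = |1 − 0.032400|/(1 + 0.032400) = 0.937

β ≈ 0.937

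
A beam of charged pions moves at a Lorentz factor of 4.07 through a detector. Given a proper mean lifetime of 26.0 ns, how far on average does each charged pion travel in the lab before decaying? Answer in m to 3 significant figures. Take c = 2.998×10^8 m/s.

β = √(1 − 1/γ²) = √(1 − 1/4.07²) = 0.96935
Dilated lifetime: Δt = γτ₀ = 4.07 × 26.0 ns = 105.82 ns
d = vΔt = 0.96935c × 105.82 ns = 2.9061×10^8 m/s × 1.0582×10^-7 s = 30.8 m

d ≈ 30.8 m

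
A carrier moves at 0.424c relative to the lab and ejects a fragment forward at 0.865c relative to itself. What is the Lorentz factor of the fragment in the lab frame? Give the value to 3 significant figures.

γ ≈ 3.01

u_lab = (0.865 + 0.424)/(1 + 0.865×0.424) = 1.289/1.36676 = 0.943106
γ = 1/√(1 − 0.943106²) = 3.01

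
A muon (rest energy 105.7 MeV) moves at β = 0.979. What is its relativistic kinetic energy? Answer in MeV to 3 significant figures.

K ≈ 413 MeV

γ = 1/√(1 − 0.979²) = 4.9053
K = (γ − 1)m₀c² = (4.9053 − 1) × 105.7 MeV = 3.9053 × 105.7 MeV = 413 MeV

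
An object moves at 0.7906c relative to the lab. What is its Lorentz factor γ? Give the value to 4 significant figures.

γ = 1/√(1 − β²) = 1/√(1 − 0.7906²) = 1/√(0.374952) = 1.633

γ ≈ 1.633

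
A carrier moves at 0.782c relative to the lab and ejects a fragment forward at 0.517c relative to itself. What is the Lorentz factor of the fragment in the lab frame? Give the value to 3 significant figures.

u_lab = (0.517 + 0.782)/(1 + 0.517×0.782) = 1.299/1.40429 = 0.925020
γ = 1/√(1 − 0.925020²) = 2.63

γ ≈ 2.63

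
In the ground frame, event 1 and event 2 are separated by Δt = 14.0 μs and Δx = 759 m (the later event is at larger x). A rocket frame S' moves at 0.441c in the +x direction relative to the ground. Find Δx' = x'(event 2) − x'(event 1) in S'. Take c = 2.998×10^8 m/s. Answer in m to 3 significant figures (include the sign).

γ = 1/√(1 − 0.441²) = 1.1142
Δx' = γ(Δx − vΔt) = 1.1142 × (759 m − 0.441×(2.998×10^8 m/s)×14.0×10^-6 s)
= 1.1142 × (-1092.0 m) = -1220 m

Δx' ≈ -1220 m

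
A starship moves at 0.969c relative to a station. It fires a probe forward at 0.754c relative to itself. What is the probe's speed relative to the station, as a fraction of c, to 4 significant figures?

Relativistic velocity addition: u = (u' + v)/(1 + u'v/c²)
= (0.754 + 0.969)/(1 + 0.754×0.969) = 1.723/1.73063 = 0.9956

u ≈ 0.9956c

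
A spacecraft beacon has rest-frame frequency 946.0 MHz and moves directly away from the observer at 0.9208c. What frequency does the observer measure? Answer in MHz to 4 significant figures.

f_obs ≈ 192.1 MHz

Relativistic Doppler: f_obs = f_src √((1−β)/(1+β))
= 946.0 × √(0.0792000/1.92080) = 946.0 × 0.203059 = 192.1 MHz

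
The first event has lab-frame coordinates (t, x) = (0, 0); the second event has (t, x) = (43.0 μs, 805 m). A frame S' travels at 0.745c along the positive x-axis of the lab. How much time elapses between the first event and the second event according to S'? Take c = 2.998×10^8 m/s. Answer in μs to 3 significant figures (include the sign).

Δt' ≈ 61.5 μs

γ = 1/√(1 − 0.745²) = 1.4991
Δt' = γ(Δt − vΔx/c²) = 1.4991 × (43.0 μs − 0.745×805 m / (2.998×10^8 m/s))
= 1.4991 × (41.000 μs) = 61.5 μs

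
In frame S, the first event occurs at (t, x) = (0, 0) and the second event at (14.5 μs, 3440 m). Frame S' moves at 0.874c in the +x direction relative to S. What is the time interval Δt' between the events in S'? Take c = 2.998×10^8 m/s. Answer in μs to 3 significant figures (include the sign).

Δt' ≈ 9.20 μs

γ = 1/√(1 − 0.874²) = 2.0579
Δt' = γ(Δt − vΔx/c²) = 2.0579 × (14.5 μs − 0.874×3440 m / (2.998×10^8 m/s))
= 2.0579 × (4.4714 μs) = 9.20 μs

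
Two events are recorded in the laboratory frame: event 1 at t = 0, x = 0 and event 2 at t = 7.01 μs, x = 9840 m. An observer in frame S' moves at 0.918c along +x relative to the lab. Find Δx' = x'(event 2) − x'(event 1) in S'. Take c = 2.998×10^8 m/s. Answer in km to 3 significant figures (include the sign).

γ = 1/√(1 − 0.918²) = 2.5216
Δx' = γ(Δx − vΔt) = 2.5216 × (9840 m − 0.918×(2.998×10^8 m/s)×7.01×10^-6 s)
= 2.5216 × (7910.7 m) = 19.9 km

Δx' ≈ 19.9 km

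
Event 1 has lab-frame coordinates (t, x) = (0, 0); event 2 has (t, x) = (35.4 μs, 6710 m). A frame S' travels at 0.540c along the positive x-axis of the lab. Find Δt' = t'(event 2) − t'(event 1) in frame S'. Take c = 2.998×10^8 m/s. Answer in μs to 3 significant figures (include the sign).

Δt' ≈ 27.7 μs

γ = 1/√(1 − 0.540²) = 1.1881
Δt' = γ(Δt − vΔx/c²) = 1.1881 × (35.4 μs − 0.540×6710 m / (2.998×10^8 m/s))
= 1.1881 × (23.314 μs) = 27.7 μs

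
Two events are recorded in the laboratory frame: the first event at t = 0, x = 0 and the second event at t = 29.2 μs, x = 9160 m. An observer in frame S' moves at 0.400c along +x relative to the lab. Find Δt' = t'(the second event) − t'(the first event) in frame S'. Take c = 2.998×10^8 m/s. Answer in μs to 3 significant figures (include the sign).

Δt' ≈ 18.5 μs

γ = 1/√(1 − 0.400²) = 1.0911
Δt' = γ(Δt − vΔx/c²) = 1.0911 × (29.2 μs − 0.400×9160 m / (2.998×10^8 m/s))
= 1.0911 × (16.979 μs) = 18.5 μs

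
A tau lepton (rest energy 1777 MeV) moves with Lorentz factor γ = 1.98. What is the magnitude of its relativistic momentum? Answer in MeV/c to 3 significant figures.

p ≈ 3040 MeV/c

β = √(1 − 1/γ²) = √(1 − 1/1.98²) = 0.86309
p = γβm₀c = 1.98 × 0.86309 × 1777 MeV/c = 3040 MeV/c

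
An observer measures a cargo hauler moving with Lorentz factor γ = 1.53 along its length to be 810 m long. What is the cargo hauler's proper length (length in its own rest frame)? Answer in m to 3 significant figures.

L₀ ≈ 1240 m

γ = 1.53 (given)
L₀ = γL = 1.53 × 810 = 1240 m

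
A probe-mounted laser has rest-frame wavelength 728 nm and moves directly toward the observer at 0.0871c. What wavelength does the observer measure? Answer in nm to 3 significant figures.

Relativistic Doppler: λ_obs = λ_src √((1−β)/(1+β))
= 728 × √(0.91290/1.0871) = 728 × 0.91638 = 667 nm

λ_obs ≈ 667 nm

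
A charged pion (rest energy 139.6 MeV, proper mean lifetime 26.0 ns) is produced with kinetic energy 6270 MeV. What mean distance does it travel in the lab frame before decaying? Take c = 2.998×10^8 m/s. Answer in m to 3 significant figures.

γ = 1 + K/(m₀c²) = 1 + 6270/139.6 = 45.914
β = √(1 − 1/γ²) = 0.99976
Dilated lifetime: γτ₀ = 45.914 × 26.0 ns = 1193.8 ns
d = βc·γτ₀ = 0.99976 × (2.998×10^8 m/s) × 1.1938×10^-6 s = 358 m

d ≈ 358 m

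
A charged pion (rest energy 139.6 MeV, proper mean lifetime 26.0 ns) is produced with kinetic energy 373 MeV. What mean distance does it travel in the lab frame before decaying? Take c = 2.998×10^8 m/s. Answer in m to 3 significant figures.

γ = 1 + K/(m₀c²) = 1 + 373/139.6 = 3.6719
β = √(1 − 1/γ²) = 0.96220
Dilated lifetime: γτ₀ = 3.6719 × 26.0 ns = 95.470 ns
d = βc·γτ₀ = 0.96220 × (2.998×10^8 m/s) × 9.5470×10^-8 s = 27.5 m

d ≈ 27.5 m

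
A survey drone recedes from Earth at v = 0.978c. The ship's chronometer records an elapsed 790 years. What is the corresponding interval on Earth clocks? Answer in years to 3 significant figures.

Δt ≈ 3790 years

γ = 1/√(1 − 0.978²) = 4.7938
Time dilation: Δt = γτ₀ = 4.7938 × 790 years = 3790 years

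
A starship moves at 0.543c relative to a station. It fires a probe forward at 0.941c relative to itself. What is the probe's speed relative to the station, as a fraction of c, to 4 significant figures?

u ≈ 0.9822c

Relativistic velocity addition: u = (u' + v)/(1 + u'v/c²)
= (0.941 + 0.543)/(1 + 0.941×0.543) = 1.484/1.51096 = 0.9822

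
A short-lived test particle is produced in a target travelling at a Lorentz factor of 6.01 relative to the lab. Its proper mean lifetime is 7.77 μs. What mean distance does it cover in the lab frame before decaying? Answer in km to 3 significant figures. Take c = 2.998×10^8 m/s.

d ≈ 13.8 km

β = √(1 − 1/γ²) = √(1 − 1/6.01²) = 0.98606
Dilated lifetime: Δt = γτ₀ = 6.01 × 7.77 μs = 46.698 μs
d = vΔt = 0.98606c × 46.698 μs = 2.9562×10^8 m/s × 4.6698×10^-5 s = 13.8 km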